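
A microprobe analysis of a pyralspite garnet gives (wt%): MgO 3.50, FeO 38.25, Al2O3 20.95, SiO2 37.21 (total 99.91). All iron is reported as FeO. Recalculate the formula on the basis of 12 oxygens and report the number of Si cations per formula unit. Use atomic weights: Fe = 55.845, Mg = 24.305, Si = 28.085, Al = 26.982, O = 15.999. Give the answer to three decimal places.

MgO: 3.50/40.304 = 0.08684 mol → 0.08684 mol Mg, 0.08684 mol O.
FeO: 38.25/71.844 = 0.53240 mol → 0.53240 mol Fe, 0.53240 mol O.
Al2O3: 20.95/101.961 = 0.20547 mol → 0.41094 mol Al, 0.61641 mol O.
SiO2: 37.21/60.083 = 0.61931 mol → 0.61931 mol Si, 1.23862 mol O.
Total oxygen = 2.47427 mol. Normalization factor = 12/2.47427 = 4.84992.
Si per 12 O = 0.61931 × 4.84992 = 3.004.

3.004 Si apfu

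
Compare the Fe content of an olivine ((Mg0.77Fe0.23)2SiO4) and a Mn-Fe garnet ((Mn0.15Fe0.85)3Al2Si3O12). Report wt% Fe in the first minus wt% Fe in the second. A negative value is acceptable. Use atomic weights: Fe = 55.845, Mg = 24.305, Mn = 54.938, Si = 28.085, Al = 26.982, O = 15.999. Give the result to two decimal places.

Fe in (Mg0.77Fe0.23)2SiO4: molar mass 155.199 g/mol; 0.46×55.845 = 25.689 g → 16.55 wt%.
Fe in (Mn0.15Fe0.85)3Al2Si3O12: molar mass 497.334 g/mol; 2.55×55.845 = 142.405 g → 28.63 wt%.
Difference = 16.55 − 28.63 = -12.08 percentage points.

-12.08 percentage points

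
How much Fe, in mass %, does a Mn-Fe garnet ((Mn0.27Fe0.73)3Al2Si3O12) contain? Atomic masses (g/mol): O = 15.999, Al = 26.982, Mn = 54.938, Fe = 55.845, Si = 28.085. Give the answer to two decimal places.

M((Mn0.27Fe0.73)3Al2Si3O12) = 497.007 g/mol.
Fe contributes 2.19 × 55.845 = 122.301 g per mole.
122.301/497.007 = 0.2461 → 24.61%.

24.61 mass %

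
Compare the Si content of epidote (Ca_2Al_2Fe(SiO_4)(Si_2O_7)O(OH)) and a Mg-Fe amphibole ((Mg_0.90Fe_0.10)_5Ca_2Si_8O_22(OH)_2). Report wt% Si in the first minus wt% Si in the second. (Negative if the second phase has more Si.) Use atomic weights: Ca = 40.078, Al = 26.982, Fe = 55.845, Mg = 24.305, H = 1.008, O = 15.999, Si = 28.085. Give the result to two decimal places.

-9.69 percentage points

Si in Ca_2Al_2Fe(SiO_4)(Si_2O_7)O(OH): molar mass 483.215 g/mol; 3×28.085 = 84.255 g → 17.44 wt%.
Si in (Mg_0.90Fe_0.10)_5Ca_2Si_8O_22(OH)_2: molar mass 828.123 g/mol; 8×28.085 = 224.680 g → 27.13 wt%.
Difference = 17.44 − 27.13 = -9.69 percentage points.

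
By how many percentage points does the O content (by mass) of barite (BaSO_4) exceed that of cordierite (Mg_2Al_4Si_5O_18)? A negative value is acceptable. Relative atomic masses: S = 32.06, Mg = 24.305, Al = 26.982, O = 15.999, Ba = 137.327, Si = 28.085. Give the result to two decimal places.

-21.81 percentage points

First mineral: 63.996 g O in 233.383 g formula = 27.42 wt% O.
Second mineral: 287.982 g O in 584.945 g formula = 49.23 wt% O.
27.42% − 49.23% gives a difference of -21.81 percentage points.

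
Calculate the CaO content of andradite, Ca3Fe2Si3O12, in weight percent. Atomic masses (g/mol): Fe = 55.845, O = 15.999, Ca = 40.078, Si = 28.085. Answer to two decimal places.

Molar mass of Ca3Fe2Si3O12 = 3×40.078 + 2×55.845 + 3×28.085 + 12×15.999 = 508.167 g/mol.
Each formula unit contains 3 Ca, equivalent to 3/1 = 3.0000 mol CaO.
M(CaO) = 1×40.078 + 1×15.999 = 56.077 g/mol.
Mass of CaO per formula unit = 3.0000 × 56.077 = 168.231 g.
CaO wt% = 168.231 / 508.167 × 100 = 33.11%.

33.11 wt%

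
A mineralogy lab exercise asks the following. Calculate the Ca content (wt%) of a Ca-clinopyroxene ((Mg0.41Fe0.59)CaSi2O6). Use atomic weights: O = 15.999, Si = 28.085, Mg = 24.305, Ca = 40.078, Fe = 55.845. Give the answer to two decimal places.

Formula mass = 0.41*24.305 + 0.59*55.845 + 1*40.078 + 2*28.085 + 6*15.999 = 235.156 g/mol, of which 40.078 g is Ca.
So Ca makes up 40.078/235.156 = 0.1704 of the mass, i.e. 17.04%.

17.04 wt%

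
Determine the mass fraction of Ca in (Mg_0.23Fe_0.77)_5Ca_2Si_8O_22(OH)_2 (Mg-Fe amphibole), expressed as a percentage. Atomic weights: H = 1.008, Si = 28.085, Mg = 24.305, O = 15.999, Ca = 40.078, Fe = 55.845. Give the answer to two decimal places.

8.58 mass %

M((Mg_0.23Fe_0.77)_5Ca_2Si_8O_22(OH)_2) = 933.782 g/mol.
Ca contributes 2 × 40.078 = 80.156 g per mole.
80.156/933.782 = 0.0858 → 8.58%.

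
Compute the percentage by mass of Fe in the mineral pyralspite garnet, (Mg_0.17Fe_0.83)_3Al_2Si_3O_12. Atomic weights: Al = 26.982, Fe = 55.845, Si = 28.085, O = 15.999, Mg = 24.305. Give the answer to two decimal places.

28.87 wt%

Molar mass of (Mg_0.17Fe_0.83)_3Al_2Si_3O_12: 0.51×24.305 + 2.49×55.845 + 2×26.982 + 3×28.085 + 12×15.999 = 481.657 g/mol.
Mass of Fe per formula unit: 2.49 × 55.845 = 139.054 g.
Weight fraction Fe = 139.054 / 481.657 = 0.2887.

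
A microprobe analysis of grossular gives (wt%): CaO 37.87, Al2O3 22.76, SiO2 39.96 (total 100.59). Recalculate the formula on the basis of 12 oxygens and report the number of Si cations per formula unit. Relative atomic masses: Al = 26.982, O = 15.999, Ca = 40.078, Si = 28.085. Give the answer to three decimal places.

CaO (M=56.077): mol = 0.67532; Ca = 0.67532, O = 0.67532.
Al2O3 (M=101.961): mol = 0.22322; Al = 0.44644, O = 0.66966.
SiO2 (M=60.083): mol = 0.66508; Si = 0.66508, O = 1.33016.
ΣO = 2.67514; factor = 12/ΣO = 4.48575.
Si apfu = 0.66508 × 4.48575 = 2.983.

2.983 Si apfu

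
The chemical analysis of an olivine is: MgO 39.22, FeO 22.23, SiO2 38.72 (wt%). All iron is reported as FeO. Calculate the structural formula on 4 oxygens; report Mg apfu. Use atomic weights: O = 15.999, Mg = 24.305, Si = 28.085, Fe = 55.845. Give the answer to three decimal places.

MgO (M=40.304): mol = 0.97310; Mg = 0.97310, O = 0.97310.
FeO (M=71.844): mol = 0.30942; Fe = 0.30942, O = 0.30942.
SiO2 (M=60.083): mol = 0.64444; Si = 0.64444, O = 1.28888.
ΣO = 2.57140; factor = 4/ΣO = 1.55557.
Mg apfu = 0.97310 × 1.55557 = 1.514.

1.514 Mg apfu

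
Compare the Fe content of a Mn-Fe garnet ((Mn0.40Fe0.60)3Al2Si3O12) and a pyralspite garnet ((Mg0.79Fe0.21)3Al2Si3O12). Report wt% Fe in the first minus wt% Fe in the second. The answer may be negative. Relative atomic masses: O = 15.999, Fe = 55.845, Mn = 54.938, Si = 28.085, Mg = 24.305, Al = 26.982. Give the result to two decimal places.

11.92 percentage points

Fe in (Mn0.40Fe0.60)3Al2Si3O12: molar mass 496.654 g/mol; 1.80×55.845 = 100.521 g → 20.24 wt%.
Fe in (Mg0.79Fe0.21)3Al2Si3O12: molar mass 422.992 g/mol; 0.63×55.845 = 35.182 g → 8.32 wt%.
Difference = 20.24 − 8.32 = 11.92 percentage points.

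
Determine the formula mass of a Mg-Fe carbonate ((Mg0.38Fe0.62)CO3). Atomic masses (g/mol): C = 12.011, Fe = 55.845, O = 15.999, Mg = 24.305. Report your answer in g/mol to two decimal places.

M = 0.38×24.305 + 0.62×55.845 + 1×12.011 + 3×15.999

103.87 g/mol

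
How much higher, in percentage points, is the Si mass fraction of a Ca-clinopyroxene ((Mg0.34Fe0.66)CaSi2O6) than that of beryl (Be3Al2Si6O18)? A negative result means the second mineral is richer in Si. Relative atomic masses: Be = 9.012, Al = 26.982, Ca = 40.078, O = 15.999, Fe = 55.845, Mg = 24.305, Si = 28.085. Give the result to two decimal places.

-7.69 percentage points

Si in (Mg0.34Fe0.66)CaSi2O6: molar mass 237.363 g/mol; 2×28.085 = 56.170 g → 23.66 wt%.
Si in Be3Al2Si6O18: molar mass 537.492 g/mol; 6×28.085 = 168.510 g → 31.35 wt%.
Difference = 23.66 − 31.35 = -7.69 percentage points.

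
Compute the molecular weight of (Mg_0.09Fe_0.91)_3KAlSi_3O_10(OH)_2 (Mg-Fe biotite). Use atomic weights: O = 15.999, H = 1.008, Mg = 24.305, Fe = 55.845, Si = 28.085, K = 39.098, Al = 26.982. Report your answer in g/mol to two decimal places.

503.36 g/mol

The formula mass is the sum 0.27×24.305 + 2.73×55.845 + 1×39.098 + 1×26.982 + 3×28.085 + 12×15.999 + 2×1.008.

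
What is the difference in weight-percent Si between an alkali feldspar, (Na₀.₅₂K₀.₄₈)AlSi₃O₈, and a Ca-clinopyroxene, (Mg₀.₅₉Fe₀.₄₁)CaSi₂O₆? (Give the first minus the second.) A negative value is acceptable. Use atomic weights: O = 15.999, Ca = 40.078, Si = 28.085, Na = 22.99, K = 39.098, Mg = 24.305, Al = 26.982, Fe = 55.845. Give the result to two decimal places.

First mineral: 84.255 g Si in 269.951 g formula = 31.21 wt% Si.
Second mineral: 56.170 g Si in 229.478 g formula = 24.48 wt% Si.
31.21% − 24.48% gives a difference of 6.73 percentage points.

6.73 percentage points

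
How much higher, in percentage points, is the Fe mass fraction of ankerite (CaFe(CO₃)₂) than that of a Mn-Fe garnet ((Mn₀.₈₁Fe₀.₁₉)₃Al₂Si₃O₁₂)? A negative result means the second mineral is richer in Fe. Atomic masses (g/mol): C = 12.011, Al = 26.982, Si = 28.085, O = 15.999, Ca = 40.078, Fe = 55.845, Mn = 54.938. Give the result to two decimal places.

First mineral: 55.845 g Fe in 215.939 g formula = 25.86 wt% Fe.
Second mineral: 31.832 g Fe in 495.538 g formula = 6.42 wt% Fe.
25.86% − 6.42% gives a difference of 19.44 percentage points.

19.44 percentage points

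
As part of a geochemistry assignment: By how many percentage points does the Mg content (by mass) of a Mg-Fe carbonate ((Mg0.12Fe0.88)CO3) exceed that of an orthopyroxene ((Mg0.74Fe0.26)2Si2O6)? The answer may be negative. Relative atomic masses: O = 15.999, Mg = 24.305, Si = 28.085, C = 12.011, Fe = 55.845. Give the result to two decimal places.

Mg in (Mg0.12Fe0.88)CO3: molar mass 112.068 g/mol; 0.12×24.305 = 2.917 g → 2.60 wt%.
Mg in (Mg0.74Fe0.26)2Si2O6: molar mass 217.175 g/mol; 1.48×24.305 = 35.971 g → 16.56 wt%.
Difference = 2.60 − 16.56 = -13.96 percentage points.

-13.96 percentage points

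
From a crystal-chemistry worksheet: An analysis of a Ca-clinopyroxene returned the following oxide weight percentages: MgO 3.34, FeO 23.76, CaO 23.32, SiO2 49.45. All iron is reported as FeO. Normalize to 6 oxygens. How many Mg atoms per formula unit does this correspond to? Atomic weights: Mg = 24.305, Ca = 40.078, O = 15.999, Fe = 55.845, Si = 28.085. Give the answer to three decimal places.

0.201 Mg apfu

MgO (M=40.304): mol = 0.08287; Mg = 0.08287, O = 0.08287.
FeO (M=71.844): mol = 0.33072; Fe = 0.33072, O = 0.33072.
CaO (M=56.077): mol = 0.41586; Ca = 0.41586, O = 0.41586.
SiO2 (M=60.083): mol = 0.82303; Si = 0.82303, O = 1.64606.
ΣO = 2.47551; factor = 6/ΣO = 2.42374.
Mg apfu = 0.08287 × 2.42374 = 0.201.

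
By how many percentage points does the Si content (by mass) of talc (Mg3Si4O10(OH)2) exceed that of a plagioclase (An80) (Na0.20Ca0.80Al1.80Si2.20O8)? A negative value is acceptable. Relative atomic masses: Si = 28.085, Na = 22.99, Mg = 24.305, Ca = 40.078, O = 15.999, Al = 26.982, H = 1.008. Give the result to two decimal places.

First mineral: 112.340 g Si in 379.259 g formula = 29.62 wt% Si.
Second mineral: 61.787 g Si in 275.007 g formula = 22.47 wt% Si.
29.62% − 22.47% gives a difference of 7.15 percentage points.

7.15 percentage points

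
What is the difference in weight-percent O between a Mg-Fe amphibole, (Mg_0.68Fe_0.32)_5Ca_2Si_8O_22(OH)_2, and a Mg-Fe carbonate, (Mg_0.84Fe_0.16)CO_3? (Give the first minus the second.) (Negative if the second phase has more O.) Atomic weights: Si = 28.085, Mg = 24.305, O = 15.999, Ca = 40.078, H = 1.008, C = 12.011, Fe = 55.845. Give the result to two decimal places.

-9.21 percentage points

First mineral: 383.976 g O in 862.817 g formula = 44.50 wt% O.
Second mineral: 47.997 g O in 89.359 g formula = 53.71 wt% O.
44.50% − 53.71% gives a difference of -9.21 percentage points.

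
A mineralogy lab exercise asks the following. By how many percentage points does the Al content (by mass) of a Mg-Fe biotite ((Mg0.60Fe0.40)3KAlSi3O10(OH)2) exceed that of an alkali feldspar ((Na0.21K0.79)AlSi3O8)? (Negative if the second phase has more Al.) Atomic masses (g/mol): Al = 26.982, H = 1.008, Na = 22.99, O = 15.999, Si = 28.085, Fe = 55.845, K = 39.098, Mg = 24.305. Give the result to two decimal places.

M((Mg0.60Fe0.40)3KAlSi3O10(OH)2) = 455.102 g/mol, so wt% Al = 26.982/455.102 × 100 = 5.93%.
M((Na0.21K0.79)AlSi3O8) = 274.944 g/mol, so wt% Al = 26.982/274.944 × 100 = 9.81%.
5.93 − 9.81 = -3.88 pp.

-3.88 percentage points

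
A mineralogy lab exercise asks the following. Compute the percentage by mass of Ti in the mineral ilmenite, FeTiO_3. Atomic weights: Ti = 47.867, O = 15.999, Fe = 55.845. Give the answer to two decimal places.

M(FeTiO_3) = 151.709 g/mol.
Ti contributes 1 × 47.867 = 47.867 g per mole.
47.867/151.709 = 0.3155 → 31.55%.

31.55 weight percent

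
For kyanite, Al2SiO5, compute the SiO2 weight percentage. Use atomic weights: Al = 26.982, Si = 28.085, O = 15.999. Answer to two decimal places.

37.08 wt%

Formula mass = 162.044 g/mol.
1 Si → 1.0000 mol SiO2 per formula unit; M(SiO2) = 60.083, so SiO2 mass = 60.083 g.
60.083/162.044 × 100 = 37.08 wt%.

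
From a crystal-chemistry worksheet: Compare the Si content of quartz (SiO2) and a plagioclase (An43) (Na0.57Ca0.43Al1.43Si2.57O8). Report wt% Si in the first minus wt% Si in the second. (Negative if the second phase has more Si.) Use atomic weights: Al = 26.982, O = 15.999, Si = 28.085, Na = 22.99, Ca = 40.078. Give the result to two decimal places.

M(SiO2) = 60.083 g/mol, so wt% Si = 28.085/60.083 × 100 = 46.74%.
M(Na0.57Ca0.43Al1.43Si2.57O8) = 269.093 g/mol, so wt% Si = 72.178/269.093 × 100 = 26.82%.
46.74 − 26.82 = 19.92 pp.

19.92 percentage points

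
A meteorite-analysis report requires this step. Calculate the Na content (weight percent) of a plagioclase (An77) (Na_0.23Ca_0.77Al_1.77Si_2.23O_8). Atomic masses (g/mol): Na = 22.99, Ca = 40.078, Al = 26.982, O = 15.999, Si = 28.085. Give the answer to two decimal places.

Molar mass of Na_0.23Ca_0.77Al_1.77Si_2.23O_8: 0.23×22.99 + 0.77×40.078 + 1.77×26.982 + 2.23×28.085 + 8×15.999 = 274.527 g/mol.
Mass of Na per formula unit: 0.23 × 22.99 = 5.288 g.
Weight fraction Na = 5.288 / 274.527 = 0.0193.

1.93 weight percent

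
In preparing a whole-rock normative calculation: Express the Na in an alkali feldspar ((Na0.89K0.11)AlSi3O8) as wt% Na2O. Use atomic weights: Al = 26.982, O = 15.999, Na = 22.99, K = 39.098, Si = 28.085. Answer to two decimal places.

10.45 wt%

Molar mass of (Na0.89K0.11)AlSi3O8 = 0.89·22.99 + 0.11·39.098 + 1·26.982 + 3·28.085 + 8·15.999 = 263.991 g/mol.
Each formula unit contains 0.89 Na, equivalent to 0.89/2 = 0.4450 mol Na2O.
M(Na2O) = 2×22.99 + 1×15.999 = 61.979 g/mol.
Mass of Na2O per formula unit = 0.4450 × 61.979 = 27.581 g.
Na2O wt% = 27.581 / 263.991 × 100 = 10.45%.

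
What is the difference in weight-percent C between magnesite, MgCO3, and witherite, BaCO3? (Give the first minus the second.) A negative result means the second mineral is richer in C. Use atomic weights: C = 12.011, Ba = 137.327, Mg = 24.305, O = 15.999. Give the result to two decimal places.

First mineral: 12.011 g C in 84.313 g formula = 14.25 wt% C.
Second mineral: 12.011 g C in 197.335 g formula = 6.09 wt% C.
14.25% − 6.09% gives a difference of 8.16 percentage points.

8.16 percentage points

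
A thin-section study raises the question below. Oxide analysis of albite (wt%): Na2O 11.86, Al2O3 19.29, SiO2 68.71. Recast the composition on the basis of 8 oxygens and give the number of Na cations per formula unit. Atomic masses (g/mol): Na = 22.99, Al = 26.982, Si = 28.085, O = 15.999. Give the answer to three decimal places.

1.005 Na apfu

Na2O: 11.86/61.979 = 0.19136 mol → 0.38272 mol Na, 0.19136 mol O.
Al2O3: 19.29/101.961 = 0.18919 mol → 0.37838 mol Al, 0.56757 mol O.
SiO2: 68.71/60.083 = 1.14358 mol → 1.14358 mol Si, 2.28716 mol O.
Total oxygen = 3.04609 mol. Normalization factor = 8/3.04609 = 2.62632.
Na per 8 O = 0.38272 × 2.62632 = 1.005.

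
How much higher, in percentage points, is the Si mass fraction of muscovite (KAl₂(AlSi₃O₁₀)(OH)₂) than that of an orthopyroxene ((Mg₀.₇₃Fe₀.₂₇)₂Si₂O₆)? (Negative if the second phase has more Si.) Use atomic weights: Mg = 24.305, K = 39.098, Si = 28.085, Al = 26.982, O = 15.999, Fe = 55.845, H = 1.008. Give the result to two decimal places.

-4.64 percentage points

M(KAl₂(AlSi₃O₁₀)(OH)₂) = 398.303 g/mol, so wt% Si = 84.255/398.303 × 100 = 21.15%.
M((Mg₀.₇₃Fe₀.₂₇)₂Si₂O₆) = 217.806 g/mol, so wt% Si = 56.170/217.806 × 100 = 25.79%.
21.15 − 25.79 = -4.64 pp.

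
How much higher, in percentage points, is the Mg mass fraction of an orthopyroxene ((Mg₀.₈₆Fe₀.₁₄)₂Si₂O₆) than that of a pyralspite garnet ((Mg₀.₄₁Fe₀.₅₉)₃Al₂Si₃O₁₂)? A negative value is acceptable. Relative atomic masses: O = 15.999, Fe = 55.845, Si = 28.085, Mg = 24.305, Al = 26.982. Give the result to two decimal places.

13.43 percentage points

M((Mg₀.₈₆Fe₀.₁₄)₂Si₂O₆) = 209.605 g/mol, so wt% Mg = 41.805/209.605 × 100 = 19.94%.
M((Mg₀.₄₁Fe₀.₅₉)₃Al₂Si₃O₁₂) = 458.948 g/mol, so wt% Mg = 29.895/458.948 × 100 = 6.51%.
19.94 − 6.51 = 13.43 pp.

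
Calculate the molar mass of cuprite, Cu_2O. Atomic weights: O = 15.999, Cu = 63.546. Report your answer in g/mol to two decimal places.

143.09 g/mol

The formula mass is the sum 2*63.546 + 1*15.999.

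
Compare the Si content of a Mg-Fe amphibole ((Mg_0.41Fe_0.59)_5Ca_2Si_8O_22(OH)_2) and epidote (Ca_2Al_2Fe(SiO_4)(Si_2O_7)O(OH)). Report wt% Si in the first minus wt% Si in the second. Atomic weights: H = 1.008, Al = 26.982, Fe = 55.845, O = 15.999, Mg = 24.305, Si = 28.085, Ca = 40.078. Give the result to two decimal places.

M((Mg_0.41Fe_0.59)_5Ca_2Si_8O_22(OH)_2) = 905.396 g/mol, so wt% Si = 224.680/905.396 × 100 = 24.82%.
M(Ca_2Al_2Fe(SiO_4)(Si_2O_7)O(OH)) = 483.215 g/mol, so wt% Si = 84.255/483.215 × 100 = 17.44%.
24.82 − 17.44 = 7.38 pp.

7.38 percentage points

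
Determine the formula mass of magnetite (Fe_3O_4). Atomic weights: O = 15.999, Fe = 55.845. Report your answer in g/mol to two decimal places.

231.53 g/mol

M = 3(55.845) + 4(15.999)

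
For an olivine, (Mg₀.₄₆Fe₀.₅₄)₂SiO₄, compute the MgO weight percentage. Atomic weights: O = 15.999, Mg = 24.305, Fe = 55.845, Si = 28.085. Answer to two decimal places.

M((Mg₀.₄₆Fe₀.₅₄)₂SiO₄) = 174.754 g/mol; M(MgO) = 40.304 g/mol.
Moles MgO per formula unit = 0.92 Mg ÷ 1 = 0.9200.
MgO fraction = (0.9200 × 40.304) / 174.754 = 37.080/174.754 = 0.2122.

21.22 wt%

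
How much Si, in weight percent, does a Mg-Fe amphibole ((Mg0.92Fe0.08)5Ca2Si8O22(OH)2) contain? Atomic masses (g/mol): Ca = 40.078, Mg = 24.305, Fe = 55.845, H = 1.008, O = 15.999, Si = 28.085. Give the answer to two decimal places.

Molar mass of (Mg0.92Fe0.08)5Ca2Si8O22(OH)2: 4.60×24.305 + 0.40×55.845 + 2×40.078 + 8×28.085 + 24×15.999 + 2×1.008 = 824.969 g/mol.
Mass of Si per formula unit: 8 × 28.085 = 224.680 g.
Weight fraction Si = 224.680 / 824.969 = 0.2723.

27.23 weight percent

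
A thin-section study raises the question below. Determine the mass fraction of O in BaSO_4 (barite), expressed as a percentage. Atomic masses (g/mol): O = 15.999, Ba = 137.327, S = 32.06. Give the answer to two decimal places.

27.42 wt%

Molar mass of BaSO_4: 1*137.327 + 1*32.06 + 4*15.999 = 233.383 g/mol.
Mass of O per formula unit: 4 × 15.999 = 63.996 g.
Weight fraction O = 63.996 / 233.383 = 0.2742.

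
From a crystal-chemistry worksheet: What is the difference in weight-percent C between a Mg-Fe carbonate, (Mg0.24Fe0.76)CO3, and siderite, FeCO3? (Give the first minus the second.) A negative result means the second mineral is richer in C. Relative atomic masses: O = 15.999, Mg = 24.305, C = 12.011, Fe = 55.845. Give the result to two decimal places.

First mineral: 12.011 g C in 108.283 g formula = 11.09 wt% C.
Second mineral: 12.011 g C in 115.853 g formula = 10.37 wt% C.
11.09% − 10.37% gives a difference of 0.72 percentage points.

0.72 percentage points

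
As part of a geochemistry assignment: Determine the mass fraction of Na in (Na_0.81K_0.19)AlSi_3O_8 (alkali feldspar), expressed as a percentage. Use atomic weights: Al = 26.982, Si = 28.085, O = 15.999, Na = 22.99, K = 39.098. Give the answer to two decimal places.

7.02 mass %

Molar mass of (Na_0.81K_0.19)AlSi_3O_8: 0.81*22.99 + 0.19*39.098 + 1*26.982 + 3*28.085 + 8*15.999 = 265.280 g/mol.
Mass of Na per formula unit: 0.81 × 22.99 = 18.622 g.
Weight fraction Na = 18.622 / 265.280 = 0.0702.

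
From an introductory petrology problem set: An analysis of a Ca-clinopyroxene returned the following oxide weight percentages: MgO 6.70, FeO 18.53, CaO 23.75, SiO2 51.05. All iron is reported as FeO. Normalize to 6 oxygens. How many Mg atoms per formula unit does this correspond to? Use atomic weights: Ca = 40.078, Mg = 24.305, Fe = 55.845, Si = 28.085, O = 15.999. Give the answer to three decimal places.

MgO (M=40.304): mol = 0.16624; Mg = 0.16624, O = 0.16624.
FeO (M=71.844): mol = 0.25792; Fe = 0.25792, O = 0.25792.
CaO (M=56.077): mol = 0.42352; Ca = 0.42352, O = 0.42352.
SiO2 (M=60.083): mol = 0.84966; Si = 0.84966, O = 1.69932.
ΣO = 2.54700; factor = 6/ΣO = 2.35571.
Mg apfu = 0.16624 × 2.35571 = 0.392.

0.392 Mg apfu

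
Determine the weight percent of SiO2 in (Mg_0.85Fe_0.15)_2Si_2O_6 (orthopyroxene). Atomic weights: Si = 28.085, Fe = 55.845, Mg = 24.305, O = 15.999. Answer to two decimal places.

57.16 wt%

Molar mass of (Mg_0.85Fe_0.15)_2Si_2O_6 = 1.70×24.305 + 0.30×55.845 + 2×28.085 + 6×15.999 = 210.236 g/mol.
Each formula unit contains 2 Si, equivalent to 2/1 = 2.0000 mol SiO2.
M(SiO2) = 1×28.085 + 2×15.999 = 60.083 g/mol.
Mass of SiO2 per formula unit = 2.0000 × 60.083 = 120.166 g.
SiO2 wt% = 120.166 / 210.236 × 100 = 57.16%.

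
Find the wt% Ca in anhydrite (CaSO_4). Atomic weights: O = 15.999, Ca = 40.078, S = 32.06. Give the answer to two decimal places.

29.44 mass %

Formula mass = 1×40.078 + 1×32.06 + 4×15.999 = 136.134 g/mol, of which 40.078 g is Ca.
So Ca makes up 40.078/136.134 = 0.2944 of the mass, i.e. 29.44%.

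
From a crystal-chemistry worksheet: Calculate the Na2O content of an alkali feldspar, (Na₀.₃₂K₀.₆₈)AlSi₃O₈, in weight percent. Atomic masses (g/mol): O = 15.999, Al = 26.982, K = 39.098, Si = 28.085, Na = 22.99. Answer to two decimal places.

M((Na₀.₃₂K₀.₆₈)AlSi₃O₈) = 273.172 g/mol; M(Na2O) = 61.979 g/mol.
Moles Na2O per formula unit = 0.32 Na ÷ 2 = 0.1600.
Na2O fraction = (0.1600 × 61.979) / 273.172 = 9.917/273.172 = 0.0363.

3.63 wt%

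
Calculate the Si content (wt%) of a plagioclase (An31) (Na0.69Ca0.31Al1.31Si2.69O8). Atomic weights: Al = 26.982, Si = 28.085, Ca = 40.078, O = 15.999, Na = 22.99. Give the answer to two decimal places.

28.28 wt%

Formula mass = 0.69*22.99 + 0.31*40.078 + 1.31*26.982 + 2.69*28.085 + 8*15.999 = 267.174 g/mol, of which 75.549 g is Si.
So Si makes up 75.549/267.174 = 0.2828 of the mass, i.e. 28.28%.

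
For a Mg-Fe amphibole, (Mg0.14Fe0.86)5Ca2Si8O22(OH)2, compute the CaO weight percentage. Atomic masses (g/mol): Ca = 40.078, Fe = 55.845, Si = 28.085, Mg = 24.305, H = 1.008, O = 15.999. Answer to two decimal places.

M((Mg0.14Fe0.86)5Ca2Si8O22(OH)2) = 947.975 g/mol; M(CaO) = 56.077 g/mol.
Moles CaO per formula unit = 2 Ca ÷ 1 = 2.0000.
CaO fraction = (2.0000 × 56.077) / 947.975 = 112.154/947.975 = 0.1183.

11.83 wt%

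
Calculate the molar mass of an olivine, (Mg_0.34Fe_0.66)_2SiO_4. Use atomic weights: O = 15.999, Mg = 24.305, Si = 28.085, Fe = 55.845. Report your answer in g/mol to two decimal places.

182.32 g/mol

Mg: 0.68 × 24.305 = 16.5274
Fe: 1.32 × 55.845 = 73.7154
Si: 1 × 28.085 = 28.0850
O: 4 × 15.999 = 63.9960
Summing the contributions gives the formula mass.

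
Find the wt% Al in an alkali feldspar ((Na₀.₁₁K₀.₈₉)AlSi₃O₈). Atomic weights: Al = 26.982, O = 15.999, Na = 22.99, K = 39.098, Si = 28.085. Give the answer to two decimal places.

Formula mass = 0.11*22.99 + 0.89*39.098 + 1*26.982 + 3*28.085 + 8*15.999 = 276.555 g/mol, of which 26.982 g is Al.
So Al makes up 26.982/276.555 = 0.0976 of the mass, i.e. 9.76%.

9.76 mass %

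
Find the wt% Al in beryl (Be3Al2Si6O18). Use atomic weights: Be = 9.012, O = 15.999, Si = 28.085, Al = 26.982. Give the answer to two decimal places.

10.04 mass %

Molar mass of Be3Al2Si6O18: 3×9.012 + 2×26.982 + 6×28.085 + 18×15.999 = 537.492 g/mol.
Mass of Al per formula unit: 2 × 26.982 = 53.964 g.
Weight fraction Al = 53.964 / 537.492 = 0.1004.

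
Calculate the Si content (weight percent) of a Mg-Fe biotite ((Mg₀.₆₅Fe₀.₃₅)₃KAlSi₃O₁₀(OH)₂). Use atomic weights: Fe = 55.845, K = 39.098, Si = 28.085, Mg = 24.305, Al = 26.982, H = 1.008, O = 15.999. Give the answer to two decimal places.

18.71 weight percent

Formula mass = 1.95×24.305 + 1.05×55.845 + 1×39.098 + 1×26.982 + 3×28.085 + 12×15.999 + 2×1.008 = 450.371 g/mol, of which 84.255 g is Si.
So Si makes up 84.255/450.371 = 0.1871 of the mass, i.e. 18.71%.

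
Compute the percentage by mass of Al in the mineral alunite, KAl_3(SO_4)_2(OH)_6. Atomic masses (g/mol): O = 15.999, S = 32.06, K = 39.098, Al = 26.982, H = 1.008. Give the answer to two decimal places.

19.54 wt%

M(KAl_3(SO_4)_2(OH)_6) = 414.198 g/mol.
Al contributes 3 × 26.982 = 80.946 g per mole.
80.946/414.198 = 0.1954 → 19.54%.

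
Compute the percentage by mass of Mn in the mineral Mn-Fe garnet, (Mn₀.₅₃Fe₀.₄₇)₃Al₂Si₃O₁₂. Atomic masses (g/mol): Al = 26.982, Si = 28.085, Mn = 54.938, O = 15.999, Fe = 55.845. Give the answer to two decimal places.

17.60 wt%

M((Mn₀.₅₃Fe₀.₄₇)₃Al₂Si₃O₁₂) = 496.300 g/mol.
Mn contributes 1.59 × 54.938 = 87.351 g per mole.
87.351/496.300 = 0.1760 → 17.60%.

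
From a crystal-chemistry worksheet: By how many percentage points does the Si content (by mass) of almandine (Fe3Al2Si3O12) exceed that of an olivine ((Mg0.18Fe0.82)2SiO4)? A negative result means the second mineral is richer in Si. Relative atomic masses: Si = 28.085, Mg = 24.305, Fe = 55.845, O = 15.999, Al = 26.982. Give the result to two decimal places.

2.33 percentage points

M(Fe3Al2Si3O12) = 497.742 g/mol, so wt% Si = 84.255/497.742 × 100 = 16.93%.
M((Mg0.18Fe0.82)2SiO4) = 192.417 g/mol, so wt% Si = 28.085/192.417 × 100 = 14.60%.
16.93 − 14.60 = 2.33 pp.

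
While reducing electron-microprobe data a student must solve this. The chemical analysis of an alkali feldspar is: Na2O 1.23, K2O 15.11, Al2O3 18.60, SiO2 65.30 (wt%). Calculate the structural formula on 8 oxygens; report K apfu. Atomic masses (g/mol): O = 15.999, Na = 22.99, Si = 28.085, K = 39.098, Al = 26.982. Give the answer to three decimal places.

1.23 wt% Na2O ÷ 61.979 g/mol = 0.01985 mol, giving 0.03970 Na and 0.01985 O.
15.11 wt% K2O ÷ 94.195 g/mol = 0.16041 mol, giving 0.32082 K and 0.16041 O.
18.60 wt% Al2O3 ÷ 101.961 g/mol = 0.18242 mol, giving 0.36484 Al and 0.54726 O.
65.30 wt% SiO2 ÷ 60.083 g/mol = 1.08683 mol, giving 1.08683 Si and 2.17366 O.
Oxygen sums to 2.90118; scaling by 8/2.90118 = 2.75750 puts the formula on 8 O.
K: 0.32082 × 2.75750 = 0.885 atoms per formula unit.

0.885 K apfu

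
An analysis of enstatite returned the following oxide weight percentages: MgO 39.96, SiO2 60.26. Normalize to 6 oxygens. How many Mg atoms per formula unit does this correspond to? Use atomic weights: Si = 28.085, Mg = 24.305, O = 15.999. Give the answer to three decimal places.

1.985 Mg apfu

39.96 wt% MgO ÷ 40.304 g/mol = 0.99146 mol, giving 0.99146 Mg and 0.99146 O.
60.26 wt% SiO2 ÷ 60.083 g/mol = 1.00295 mol, giving 1.00295 Si and 2.00590 O.
Oxygen sums to 2.99736; scaling by 6/2.99736 = 2.00176 puts the formula on 6 O.
Mg: 0.99146 × 2.00176 = 1.985 atoms per formula unit.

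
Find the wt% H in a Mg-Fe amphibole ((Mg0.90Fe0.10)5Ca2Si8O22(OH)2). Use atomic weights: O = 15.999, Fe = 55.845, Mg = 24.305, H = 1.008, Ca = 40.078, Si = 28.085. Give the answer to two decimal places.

0.24 wt%

Molar mass of (Mg0.90Fe0.10)5Ca2Si8O22(OH)2: 4.50×24.305 + 0.50×55.845 + 2×40.078 + 8×28.085 + 24×15.999 + 2×1.008 = 828.123 g/mol.
Mass of H per formula unit: 2 × 1.008 = 2.016 g.
Weight fraction H = 2.016 / 828.123 = 0.0024.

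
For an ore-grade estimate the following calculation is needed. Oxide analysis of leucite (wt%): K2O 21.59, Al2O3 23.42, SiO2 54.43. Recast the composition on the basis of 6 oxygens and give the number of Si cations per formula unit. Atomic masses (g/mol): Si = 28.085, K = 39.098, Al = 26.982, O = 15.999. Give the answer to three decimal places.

K2O: 21.59/94.195 = 0.22921 mol → 0.45842 mol K, 0.22921 mol O.
Al2O3: 23.42/101.961 = 0.22970 mol → 0.45940 mol Al, 0.68910 mol O.
SiO2: 54.43/60.083 = 0.90591 mol → 0.90591 mol Si, 1.81182 mol O.
Total oxygen = 2.73013 mol. Normalization factor = 6/2.73013 = 2.19770.
Si per 6 O = 0.90591 × 2.19770 = 1.991.

1.991 Si apfu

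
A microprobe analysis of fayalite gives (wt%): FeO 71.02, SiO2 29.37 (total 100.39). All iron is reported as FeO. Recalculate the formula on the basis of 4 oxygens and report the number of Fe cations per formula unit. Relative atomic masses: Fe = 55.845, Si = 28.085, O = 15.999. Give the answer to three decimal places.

FeO (M=71.844): mol = 0.98853; Fe = 0.98853, O = 0.98853.
SiO2 (M=60.083): mol = 0.48882; Si = 0.48882, O = 0.97764.
ΣO = 1.96617; factor = 4/ΣO = 2.03441.
Fe apfu = 0.98853 × 2.03441 = 2.011.

2.011 Fe apfu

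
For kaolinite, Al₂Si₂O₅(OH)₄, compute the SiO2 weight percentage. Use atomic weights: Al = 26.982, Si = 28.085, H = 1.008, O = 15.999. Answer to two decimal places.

46.55 wt%

M(Al₂Si₂O₅(OH)₄) = 258.157 g/mol; M(SiO2) = 60.083 g/mol.
Moles SiO2 per formula unit = 2 Si ÷ 1 = 2.0000.
SiO2 fraction = (2.0000 × 60.083) / 258.157 = 120.166/258.157 = 0.4655.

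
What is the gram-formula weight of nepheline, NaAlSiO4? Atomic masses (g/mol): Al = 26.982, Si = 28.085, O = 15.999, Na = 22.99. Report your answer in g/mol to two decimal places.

142.05 g/mol

M = 1(22.99) + 1(26.982) + 1(28.085) + 4(15.999)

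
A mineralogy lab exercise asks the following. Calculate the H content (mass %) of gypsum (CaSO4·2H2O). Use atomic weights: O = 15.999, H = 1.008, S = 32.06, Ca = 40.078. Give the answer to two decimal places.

2.34 mass %

Molar mass of CaSO4·2H2O: 1*40.078 + 1*32.06 + 6*15.999 + 4*1.008 = 172.164 g/mol.
Mass of H per formula unit: 4 × 1.008 = 4.032 g.
Weight fraction H = 4.032 / 172.164 = 0.0234.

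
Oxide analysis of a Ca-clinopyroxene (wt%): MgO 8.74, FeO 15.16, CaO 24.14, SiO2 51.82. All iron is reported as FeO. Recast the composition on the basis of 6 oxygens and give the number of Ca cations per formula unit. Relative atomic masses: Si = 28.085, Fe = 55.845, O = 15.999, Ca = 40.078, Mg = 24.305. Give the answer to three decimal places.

1.000 Ca apfu

MgO (M=40.304): mol = 0.21685; Mg = 0.21685, O = 0.21685.
FeO (M=71.844): mol = 0.21101; Fe = 0.21101, O = 0.21101.
CaO (M=56.077): mol = 0.43048; Ca = 0.43048, O = 0.43048.
SiO2 (M=60.083): mol = 0.86247; Si = 0.86247, O = 1.72494.
ΣO = 2.58328; factor = 6/ΣO = 2.32263.
Ca apfu = 0.43048 × 2.32263 = 1.000.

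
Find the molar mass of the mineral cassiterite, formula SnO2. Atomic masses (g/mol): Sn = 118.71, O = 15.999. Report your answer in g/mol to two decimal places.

M = 1*118.71 + 2*15.999

150.71 g/mol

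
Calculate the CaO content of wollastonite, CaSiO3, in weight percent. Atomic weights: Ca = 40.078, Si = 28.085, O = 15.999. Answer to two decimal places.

48.28 wt%

Molar mass of CaSiO3 = 1*40.078 + 1*28.085 + 3*15.999 = 116.160 g/mol.
Each formula unit contains 1 Ca, equivalent to 1/1 = 1.0000 mol CaO.
M(CaO) = 1×40.078 + 1×15.999 = 56.077 g/mol.
Mass of CaO per formula unit = 1.0000 × 56.077 = 56.077 g.
CaO wt% = 56.077 / 116.160 × 100 = 48.28%.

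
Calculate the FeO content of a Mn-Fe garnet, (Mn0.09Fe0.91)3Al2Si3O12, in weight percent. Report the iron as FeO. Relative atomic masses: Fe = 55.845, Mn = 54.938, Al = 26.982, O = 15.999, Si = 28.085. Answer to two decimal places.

39.42 wt%

Formula mass = 497.497 g/mol.
2.73 Fe → 2.7300 mol FeO per formula unit; M(FeO) = 71.844, so FeO mass = 196.134 g.
196.134/497.497 × 100 = 39.42 wt%.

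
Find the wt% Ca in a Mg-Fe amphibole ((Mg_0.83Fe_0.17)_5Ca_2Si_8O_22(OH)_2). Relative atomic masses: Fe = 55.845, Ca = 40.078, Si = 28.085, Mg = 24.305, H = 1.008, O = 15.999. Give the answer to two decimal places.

9.55 weight percent

Formula mass = 4.15×24.305 + 0.85×55.845 + 2×40.078 + 8×28.085 + 24×15.999 + 2×1.008 = 839.162 g/mol, of which 80.156 g is Ca.
So Ca makes up 80.156/839.162 = 0.0955 of the mass, i.e. 9.55%.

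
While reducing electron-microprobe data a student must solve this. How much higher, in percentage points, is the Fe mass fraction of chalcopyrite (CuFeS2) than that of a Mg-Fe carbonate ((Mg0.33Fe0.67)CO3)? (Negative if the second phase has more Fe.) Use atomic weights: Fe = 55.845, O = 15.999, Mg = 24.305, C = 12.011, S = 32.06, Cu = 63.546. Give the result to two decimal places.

Fe in CuFeS2: molar mass 183.511 g/mol; 1×55.845 = 55.845 g → 30.43 wt%.
Fe in (Mg0.33Fe0.67)CO3: molar mass 105.445 g/mol; 0.67×55.845 = 37.416 g → 35.48 wt%.
Difference = 30.43 − 35.48 = -5.05 percentage points.

-5.05 percentage points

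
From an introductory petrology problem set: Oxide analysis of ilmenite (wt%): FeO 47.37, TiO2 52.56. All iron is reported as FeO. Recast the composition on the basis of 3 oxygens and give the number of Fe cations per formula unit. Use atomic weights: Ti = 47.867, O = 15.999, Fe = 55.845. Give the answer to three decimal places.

1.001 Fe apfu

FeO (M=71.844): mol = 0.65935; Fe = 0.65935, O = 0.65935.
TiO2 (M=79.865): mol = 0.65811; Ti = 0.65811, O = 1.31622.
ΣO = 1.97557; factor = 3/ΣO = 1.51855.
Fe apfu = 0.65935 × 1.51855 = 1.001.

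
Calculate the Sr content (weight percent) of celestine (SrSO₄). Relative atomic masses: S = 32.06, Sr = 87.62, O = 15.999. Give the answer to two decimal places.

47.70 weight percent

Formula mass = 1×87.62 + 1×32.06 + 4×15.999 = 183.676 g/mol, of which 87.620 g is Sr.
So Sr makes up 87.620/183.676 = 0.4770 of the mass, i.e. 47.70%.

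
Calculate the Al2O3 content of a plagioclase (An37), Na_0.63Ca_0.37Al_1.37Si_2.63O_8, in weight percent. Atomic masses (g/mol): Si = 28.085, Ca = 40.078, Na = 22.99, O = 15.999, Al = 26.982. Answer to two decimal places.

M(Na_0.63Ca_0.37Al_1.37Si_2.63O_8) = 268.133 g/mol; M(Al2O3) = 101.961 g/mol.
Moles Al2O3 per formula unit = 1.37 Al ÷ 2 = 0.6850.
Al2O3 fraction = (0.6850 × 101.961) / 268.133 = 69.843/268.133 = 0.2605.

26.05 wt%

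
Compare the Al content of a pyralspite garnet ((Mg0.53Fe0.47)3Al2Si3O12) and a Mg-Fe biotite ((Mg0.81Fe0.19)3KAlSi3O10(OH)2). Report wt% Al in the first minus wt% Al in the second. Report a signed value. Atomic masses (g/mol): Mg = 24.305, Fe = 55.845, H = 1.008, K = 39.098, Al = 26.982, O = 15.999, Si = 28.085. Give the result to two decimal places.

M((Mg0.53Fe0.47)3Al2Si3O12) = 447.593 g/mol, so wt% Al = 53.964/447.593 × 100 = 12.06%.
M((Mg0.81Fe0.19)3KAlSi3O10(OH)2) = 435.232 g/mol, so wt% Al = 26.982/435.232 × 100 = 6.20%.
12.06 − 6.20 = 5.86 pp.

5.86 percentage points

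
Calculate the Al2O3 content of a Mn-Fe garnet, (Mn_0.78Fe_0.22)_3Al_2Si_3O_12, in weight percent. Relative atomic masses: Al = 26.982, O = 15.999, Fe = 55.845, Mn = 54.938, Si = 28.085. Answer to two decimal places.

20.57 wt%

M((Mn_0.78Fe_0.22)_3Al_2Si_3O_12) = 495.620 g/mol; M(Al2O3) = 101.961 g/mol.
Moles Al2O3 per formula unit = 2 Al ÷ 2 = 1.0000.
Al2O3 fraction = (1.0000 × 101.961) / 495.620 = 101.961/495.620 = 0.2057.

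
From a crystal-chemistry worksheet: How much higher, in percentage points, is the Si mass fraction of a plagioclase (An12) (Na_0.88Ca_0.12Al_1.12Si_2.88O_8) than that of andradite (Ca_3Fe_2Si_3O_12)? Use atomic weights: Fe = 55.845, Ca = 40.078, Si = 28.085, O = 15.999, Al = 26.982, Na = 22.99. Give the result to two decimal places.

14.04 percentage points

Si in Na_0.88Ca_0.12Al_1.12Si_2.88O_8: molar mass 264.137 g/mol; 2.88×28.085 = 80.885 g → 30.62 wt%.
Si in Ca_3Fe_2Si_3O_12: molar mass 508.167 g/mol; 3×28.085 = 84.255 g → 16.58 wt%.
Difference = 30.62 − 16.58 = 14.04 percentage points.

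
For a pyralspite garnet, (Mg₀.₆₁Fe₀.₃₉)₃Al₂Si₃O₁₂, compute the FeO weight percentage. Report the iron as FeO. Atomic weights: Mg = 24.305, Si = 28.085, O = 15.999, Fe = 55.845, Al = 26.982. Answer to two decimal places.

Molar mass of (Mg₀.₆₁Fe₀.₃₉)₃Al₂Si₃O₁₂ = 1.83*24.305 + 1.17*55.845 + 2*26.982 + 3*28.085 + 12*15.999 = 440.024 g/mol.
Each formula unit contains 1.17 Fe, equivalent to 1.17/1 = 1.1700 mol FeO.
M(FeO) = 1×55.845 + 1×15.999 = 71.844 g/mol.
Mass of FeO per formula unit = 1.1700 × 71.844 = 84.057 g.
FeO wt% = 84.057 / 440.024 × 100 = 19.10%.

19.10 wt%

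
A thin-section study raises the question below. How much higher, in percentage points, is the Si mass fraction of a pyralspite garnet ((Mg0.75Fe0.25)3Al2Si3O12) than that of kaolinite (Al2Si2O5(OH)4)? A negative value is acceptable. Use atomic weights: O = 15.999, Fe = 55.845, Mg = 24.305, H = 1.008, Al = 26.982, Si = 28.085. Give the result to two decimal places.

M((Mg0.75Fe0.25)3Al2Si3O12) = 426.777 g/mol, so wt% Si = 84.255/426.777 × 100 = 19.74%.
M(Al2Si2O5(OH)4) = 258.157 g/mol, so wt% Si = 56.170/258.157 × 100 = 21.76%.
19.74 − 21.76 = -2.02 pp.

-2.02 percentage points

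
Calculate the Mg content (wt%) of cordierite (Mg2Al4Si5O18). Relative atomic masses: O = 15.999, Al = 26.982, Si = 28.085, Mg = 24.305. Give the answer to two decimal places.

Formula mass = 2·24.305 + 4·26.982 + 5·28.085 + 18·15.999 = 584.945 g/mol, of which 48.610 g is Mg.
So Mg makes up 48.610/584.945 = 0.0831 of the mass, i.e. 8.31%.

8.31 wt%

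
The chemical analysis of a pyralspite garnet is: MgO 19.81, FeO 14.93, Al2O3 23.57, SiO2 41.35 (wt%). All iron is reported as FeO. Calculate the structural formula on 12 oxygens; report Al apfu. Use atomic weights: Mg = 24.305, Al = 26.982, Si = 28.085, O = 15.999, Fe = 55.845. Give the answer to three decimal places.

19.81 wt% MgO ÷ 40.304 g/mol = 0.49151 mol, giving 0.49151 Mg and 0.49151 O.
14.93 wt% FeO ÷ 71.844 g/mol = 0.20781 mol, giving 0.20781 Fe and 0.20781 O.
23.57 wt% Al2O3 ÷ 101.961 g/mol = 0.23117 mol, giving 0.46234 Al and 0.69351 O.
41.35 wt% SiO2 ÷ 60.083 g/mol = 0.68821 mol, giving 0.68821 Si and 1.37642 O.
Oxygen sums to 2.76925; scaling by 12/2.76925 = 4.33330 puts the formula on 12 O.
Al: 0.46234 × 4.33330 = 2.003 atoms per formula unit.

2.003 Al apfu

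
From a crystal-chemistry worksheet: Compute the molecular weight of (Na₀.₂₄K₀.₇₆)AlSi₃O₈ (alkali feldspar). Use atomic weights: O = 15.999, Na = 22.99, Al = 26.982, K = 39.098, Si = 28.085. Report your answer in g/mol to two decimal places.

Na: 0.24 × 22.99 = 5.5176
K: 0.76 × 39.098 = 29.7145
Al: 1 × 26.982 = 26.9820
Si: 3 × 28.085 = 84.2550
O: 8 × 15.999 = 127.9920
Summing the contributions gives the formula mass.

274.46 g/mol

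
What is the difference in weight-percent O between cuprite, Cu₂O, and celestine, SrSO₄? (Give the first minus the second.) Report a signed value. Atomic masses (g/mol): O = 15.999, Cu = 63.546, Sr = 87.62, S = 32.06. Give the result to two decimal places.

-23.66 percentage points

O in Cu₂O: molar mass 143.091 g/mol; 1×15.999 = 15.999 g → 11.18 wt%.
O in SrSO₄: molar mass 183.676 g/mol; 4×15.999 = 63.996 g → 34.84 wt%.
Difference = 11.18 − 34.84 = -23.66 percentage points.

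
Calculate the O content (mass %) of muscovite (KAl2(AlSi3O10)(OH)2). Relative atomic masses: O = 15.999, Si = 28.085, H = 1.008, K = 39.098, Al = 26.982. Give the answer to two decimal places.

Molar mass of KAl2(AlSi3O10)(OH)2: 1·39.098 + 3·26.982 + 3·28.085 + 12·15.999 + 2·1.008 = 398.303 g/mol.
Mass of O per formula unit: 12 × 15.999 = 191.988 g.
Weight fraction O = 191.988 / 398.303 = 0.4820.

48.20 mass %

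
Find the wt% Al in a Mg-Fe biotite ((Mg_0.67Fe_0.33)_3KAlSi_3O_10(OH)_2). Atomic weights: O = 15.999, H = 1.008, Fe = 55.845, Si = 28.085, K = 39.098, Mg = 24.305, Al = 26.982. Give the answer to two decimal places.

M((Mg_0.67Fe_0.33)_3KAlSi_3O_10(OH)_2) = 448.479 g/mol.
Al contributes 1 × 26.982 = 26.982 g per mole.
26.982/448.479 = 0.0602 → 6.02%.

6.02 wt%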